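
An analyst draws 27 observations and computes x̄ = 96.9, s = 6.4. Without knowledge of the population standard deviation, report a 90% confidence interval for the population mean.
(94.80, 99.00)

t-interval (σ unknown):
df = n - 1 = 26
t* = 1.706 for 90% confidence

Margin of error = t* · s/√n = 1.706 · 6.4/√27 = 2.10

CI: (94.80, 99.00)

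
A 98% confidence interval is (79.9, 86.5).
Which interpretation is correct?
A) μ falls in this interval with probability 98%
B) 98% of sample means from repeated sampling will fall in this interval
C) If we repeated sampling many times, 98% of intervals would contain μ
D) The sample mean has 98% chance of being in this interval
C

A) Wrong — μ is fixed; the randomness lives in the interval, not in μ.
B) Wrong — coverage applies to intervals containing μ, not to future x̄ values.
C) Correct — this is the frequentist long-run coverage interpretation.
D) Wrong — x̄ is observed and sits in the interval by construction.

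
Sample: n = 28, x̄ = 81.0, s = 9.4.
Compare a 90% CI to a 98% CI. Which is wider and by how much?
98% CI is wider by 2.74

df = 27
90% CI: t* = 1.703, (77.97, 84.03), width = 2 · t* · s/√n = 6.05
98% CI: t* = 2.473, (76.61, 85.39), width = 2 · t* · s/√n = 8.79

The 98% CI is wider by 8.79 - 6.05 = 2.74.
Higher confidence requires a wider interval.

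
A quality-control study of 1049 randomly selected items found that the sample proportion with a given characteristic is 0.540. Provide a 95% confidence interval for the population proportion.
(0.510, 0.570)

Proportion CI:
SE = √(p̂(1-p̂)/n) = √(0.540 · 0.460 / 1049) = 0.01539

z* = 1.960
Margin = z* · SE = 1.960 · 0.01539 = 0.0302

CI: 0.540 ± 0.0302 = (0.510, 0.570)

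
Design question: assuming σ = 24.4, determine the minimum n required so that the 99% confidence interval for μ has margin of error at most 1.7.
n ≥ 1368

For margin E ≤ 1.7:
n ≥ (z* · σ / E)²
n ≥ (2.576 · 24.4 / 1.7)²
n ≥ 1367.02

Minimum n = 1368 (rounding up)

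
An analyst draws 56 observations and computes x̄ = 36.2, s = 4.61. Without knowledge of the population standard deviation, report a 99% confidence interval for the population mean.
(34.56, 37.84)

t-interval (σ unknown):
df = n - 1 = 55
t* = 2.668 for 99% confidence

Margin of error = t* · s/√n = 2.668 · 4.61/√56 = 1.64

CI: (34.56, 37.84)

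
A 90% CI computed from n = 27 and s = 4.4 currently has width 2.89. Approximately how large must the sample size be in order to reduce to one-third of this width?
n ≈ 243

CI width ∝ 1/√n
To reduce width by factor 3, need √n to grow by 3 → need 3² = 9 times as many samples.

Current: n = 27, width = 2.89
New: n = 243, width ≈ 0.93

Width reduced by factor of 2.89/0.93 = 3.11.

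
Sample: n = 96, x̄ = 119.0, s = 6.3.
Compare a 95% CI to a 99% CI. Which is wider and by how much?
99% CI is wider by 0.83

df = 95
95% CI: t* = 1.985, (117.72, 120.28), width = 2 · t* · s/√n = 2.55
99% CI: t* = 2.629, (117.31, 120.69), width = 2 · t* · s/√n = 3.38

The 99% CI is wider by 3.38 - 2.55 = 0.83.
Higher confidence requires a wider interval.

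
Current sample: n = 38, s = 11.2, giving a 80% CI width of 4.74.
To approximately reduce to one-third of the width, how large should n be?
n ≈ 342

CI width ∝ 1/√n
To reduce width by factor 3, need √n to grow by 3 → need 3² = 9 times as many samples.

Current: n = 38, width = 4.74
New: n = 342, width ≈ 1.56

Width reduced by factor of 4.74/1.56 = 3.04.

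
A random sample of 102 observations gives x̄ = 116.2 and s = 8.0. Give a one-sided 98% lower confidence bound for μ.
μ ≥ 114.55

Lower bound (one-sided):
t* = 2.081 (one-sided for 98%)
Lower bound = x̄ - t* · s/√n = 116.2 - 2.081 · 8.0/√102 = 114.55

We are 98% confident that μ ≥ 114.55.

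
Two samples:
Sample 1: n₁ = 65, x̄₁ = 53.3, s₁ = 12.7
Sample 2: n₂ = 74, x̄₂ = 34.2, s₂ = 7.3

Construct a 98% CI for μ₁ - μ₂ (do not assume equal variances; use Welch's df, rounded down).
(14.87, 23.33)

Difference: x̄₁ - x̄₂ = 19.10
SE = √(s₁²/n₁ + s₂²/n₂) = √(12.7²/65 + 7.3²/74) = 1.7893
df = 99.21 → 99 (Welch–Satterthwaite, rounded down)
t* = 2.365

CI: 19.10 ± 2.365 · 1.7893 = 19.10 ± 4.23 = (14.87, 23.33)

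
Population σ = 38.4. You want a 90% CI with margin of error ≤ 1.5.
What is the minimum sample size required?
n ≥ 1774

For margin E ≤ 1.5:
n ≥ (z* · σ / E)²
n ≥ (1.645 · 38.4 / 1.5)²
n ≥ 1773.42

Minimum n = 1774 (rounding up)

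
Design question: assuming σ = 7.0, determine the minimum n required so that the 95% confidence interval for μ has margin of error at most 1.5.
n ≥ 84

For margin E ≤ 1.5:
n ≥ (z* · σ / E)²
n ≥ (1.960 · 7.0 / 1.5)²
n ≥ 83.66

Minimum n = 84 (rounding up)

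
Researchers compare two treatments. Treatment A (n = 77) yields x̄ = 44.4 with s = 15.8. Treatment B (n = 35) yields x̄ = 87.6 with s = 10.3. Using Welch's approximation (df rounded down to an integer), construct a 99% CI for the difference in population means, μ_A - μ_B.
(-49.78, -36.62)

Difference: x̄₁ - x̄₂ = -43.20
SE = √(s₁²/n₁ + s₂²/n₂) = √(15.8²/77 + 10.3²/35) = 2.5046
df = 96.33 → 96 (Welch–Satterthwaite, rounded down)
t* = 2.628

CI: -43.20 ± 2.628 · 2.5046 = -43.20 ± 6.58 = (-49.78, -36.62)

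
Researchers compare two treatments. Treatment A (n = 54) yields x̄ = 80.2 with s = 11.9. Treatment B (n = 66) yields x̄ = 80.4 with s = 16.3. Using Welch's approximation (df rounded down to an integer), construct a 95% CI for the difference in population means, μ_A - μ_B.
(-5.31, 4.91)

Difference: x̄₁ - x̄₂ = -0.20
SE = √(s₁²/n₁ + s₂²/n₂) = √(11.9²/54 + 16.3²/66) = 2.5784
df = 116.59 → 116 (Welch–Satterthwaite, rounded down)
t* = 1.981

CI: -0.20 ± 1.981 · 2.5784 = -0.20 ± 5.11 = (-5.31, 4.91)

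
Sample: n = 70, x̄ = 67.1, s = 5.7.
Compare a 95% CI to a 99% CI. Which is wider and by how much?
99% CI is wider by 0.89

df = 69
95% CI: t* = 1.995, (65.74, 68.46), width = 2 · t* · s/√n = 2.72
99% CI: t* = 2.649, (65.30, 68.90), width = 2 · t* · s/√n = 3.61

The 99% CI is wider by 3.61 - 2.72 = 0.89.
Higher confidence requires a wider interval.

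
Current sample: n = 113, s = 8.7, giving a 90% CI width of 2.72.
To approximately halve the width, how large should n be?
n ≈ 452

CI width ∝ 1/√n
To reduce width by factor 2, need √n to grow by 2 → need 2² = 4 times as many samples.

Current: n = 113, width = 2.72
New: n = 452, width ≈ 1.35

Width reduced by factor of 2.72/1.35 = 2.01.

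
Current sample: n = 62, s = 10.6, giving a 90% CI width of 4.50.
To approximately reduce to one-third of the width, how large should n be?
n ≈ 558

CI width ∝ 1/√n
To reduce width by factor 3, need √n to grow by 3 → need 3² = 9 times as many samples.

Current: n = 62, width = 4.50
New: n = 558, width ≈ 1.48

Width reduced by factor of 4.50/1.48 = 3.04.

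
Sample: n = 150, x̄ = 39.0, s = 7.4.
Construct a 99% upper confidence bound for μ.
μ ≤ 40.42

Upper bound (one-sided):
t* = 2.352 (one-sided for 99%)
Upper bound = x̄ + t* · s/√n = 39.0 + 2.352 · 7.4/√150 = 40.42

We are 99% confident that μ ≤ 40.42.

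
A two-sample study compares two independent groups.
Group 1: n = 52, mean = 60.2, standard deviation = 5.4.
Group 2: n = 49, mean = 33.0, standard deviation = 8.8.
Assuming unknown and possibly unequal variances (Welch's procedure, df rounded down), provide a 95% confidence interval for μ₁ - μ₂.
(24.29, 30.11)

Difference: x̄₁ - x̄₂ = 27.20
SE = √(s₁²/n₁ + s₂²/n₂) = √(5.4²/52 + 8.8²/49) = 1.4633
df = 78.77 → 78 (Welch–Satterthwaite, rounded down)
t* = 1.991

CI: 27.20 ± 1.991 · 1.4633 = 27.20 ± 2.91 = (24.29, 30.11)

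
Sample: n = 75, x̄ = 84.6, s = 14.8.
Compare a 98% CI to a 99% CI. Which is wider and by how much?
99% CI is wider by 0.91

df = 74
98% CI: t* = 2.378, (80.54, 88.66), width = 2 · t* · s/√n = 8.13
99% CI: t* = 2.644, (80.08, 89.12), width = 2 · t* · s/√n = 9.04

The 99% CI is wider by 9.04 - 8.13 = 0.91.
Higher confidence requires a wider interval.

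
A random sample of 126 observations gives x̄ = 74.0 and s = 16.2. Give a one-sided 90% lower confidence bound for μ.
μ ≥ 72.14

Lower bound (one-sided):
t* = 1.288 (one-sided for 90%)
Lower bound = x̄ - t* · s/√n = 74.0 - 1.288 · 16.2/√126 = 72.14

We are 90% confident that μ ≥ 72.14.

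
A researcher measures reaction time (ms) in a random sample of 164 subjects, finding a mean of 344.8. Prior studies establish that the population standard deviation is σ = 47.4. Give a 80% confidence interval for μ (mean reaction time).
(340.05, 349.55)

z-interval (σ known):
z* = 1.282 for 80% confidence

Margin of error = z* · σ/√n = 1.282 · 47.4/√164 = 4.75

CI: (344.8 - 4.75, 344.8 + 4.75) = (340.05, 349.55)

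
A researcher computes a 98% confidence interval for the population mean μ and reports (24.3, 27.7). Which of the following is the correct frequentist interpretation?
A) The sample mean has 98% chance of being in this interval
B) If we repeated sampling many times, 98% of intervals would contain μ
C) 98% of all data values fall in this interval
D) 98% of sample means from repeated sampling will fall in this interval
B

A) Wrong — x̄ is observed and sits in the interval by construction.
B) Correct — this is the frequentist long-run coverage interpretation.
C) Wrong — a CI is about the parameter μ, not individual data values.
D) Wrong — coverage applies to intervals containing μ, not to future x̄ values.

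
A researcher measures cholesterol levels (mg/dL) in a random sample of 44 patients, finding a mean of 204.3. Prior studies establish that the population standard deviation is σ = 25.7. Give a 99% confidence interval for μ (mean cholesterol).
(194.32, 214.28)

z-interval (σ known):
z* = 2.576 for 99% confidence

Margin of error = z* · σ/√n = 2.576 · 25.7/√44 = 9.98

CI: (204.3 - 9.98, 204.3 + 9.98) = (194.32, 214.28)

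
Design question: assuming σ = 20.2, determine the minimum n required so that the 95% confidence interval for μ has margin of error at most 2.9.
n ≥ 187

For margin E ≤ 2.9:
n ≥ (z* · σ / E)²
n ≥ (1.960 · 20.2 / 2.9)²
n ≥ 186.39

Minimum n = 187 (rounding up)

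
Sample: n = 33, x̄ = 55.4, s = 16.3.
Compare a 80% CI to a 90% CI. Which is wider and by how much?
90% CI is wider by 2.18

df = 32
80% CI: t* = 1.309, (51.69, 59.11), width = 2 · t* · s/√n = 7.43
90% CI: t* = 1.694, (50.59, 60.21), width = 2 · t* · s/√n = 9.61

The 90% CI is wider by 9.61 - 7.43 = 2.18.
Higher confidence requires a wider interval.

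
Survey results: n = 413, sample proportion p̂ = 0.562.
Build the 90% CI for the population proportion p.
(0.522, 0.602)

Proportion CI:
SE = √(p̂(1-p̂)/n) = √(0.562 · 0.438 / 413) = 0.02441

z* = 1.645
Margin = z* · SE = 1.645 · 0.02441 = 0.0402

CI: 0.562 ± 0.0402 = (0.522, 0.602)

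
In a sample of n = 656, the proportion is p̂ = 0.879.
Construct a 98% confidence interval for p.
(0.849, 0.909)

Proportion CI:
SE = √(p̂(1-p̂)/n) = √(0.879 · 0.121 / 656) = 0.01273

z* = 2.326
Margin = z* · SE = 2.326 · 0.01273 = 0.0296

CI: 0.879 ± 0.0296 = (0.849, 0.909)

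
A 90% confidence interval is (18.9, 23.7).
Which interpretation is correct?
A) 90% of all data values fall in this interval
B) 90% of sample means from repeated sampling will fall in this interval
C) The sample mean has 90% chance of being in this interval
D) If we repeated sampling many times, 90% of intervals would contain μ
D

A) Wrong — a CI is about the parameter μ, not individual data values.
B) Wrong — coverage applies to intervals containing μ, not to future x̄ values.
C) Wrong — x̄ is observed and sits in the interval by construction.
D) Correct — this is the frequentist long-run coverage interpretation.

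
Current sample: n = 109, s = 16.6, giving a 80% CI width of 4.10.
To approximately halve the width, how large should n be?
n ≈ 436

CI width ∝ 1/√n
To reduce width by factor 2, need √n to grow by 2 → need 2² = 4 times as many samples.

Current: n = 109, width = 4.10
New: n = 436, width ≈ 2.04

Width reduced by factor of 4.10/2.04 = 2.01.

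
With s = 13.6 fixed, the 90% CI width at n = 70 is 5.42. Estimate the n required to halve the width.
n ≈ 280

CI width ∝ 1/√n
To reduce width by factor 2, need √n to grow by 2 → need 2² = 4 times as many samples.

Current: n = 70, width = 5.42
New: n = 280, width ≈ 2.68

Width reduced by factor of 5.42/2.68 = 2.02.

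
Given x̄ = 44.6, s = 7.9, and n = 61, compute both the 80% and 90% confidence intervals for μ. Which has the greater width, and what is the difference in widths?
90% CI is wider by 0.76

df = 60
80% CI: t* = 1.296, (43.29, 45.91), width = 2 · t* · s/√n = 2.62
90% CI: t* = 1.671, (42.91, 46.29), width = 2 · t* · s/√n = 3.38

The 90% CI is wider by 3.38 - 2.62 = 0.76.
Higher confidence requires a wider interval.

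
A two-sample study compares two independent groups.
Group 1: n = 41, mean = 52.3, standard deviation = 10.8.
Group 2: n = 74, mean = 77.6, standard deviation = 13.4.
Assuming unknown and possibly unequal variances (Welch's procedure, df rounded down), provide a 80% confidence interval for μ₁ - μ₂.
(-28.26, -22.34)

Difference: x̄₁ - x̄₂ = -25.30
SE = √(s₁²/n₁ + s₂²/n₂) = √(10.8²/41 + 13.4²/74) = 2.2959
df = 98.19 → 98 (Welch–Satterthwaite, rounded down)
t* = 1.290

CI: -25.30 ± 1.290 · 2.2959 = -25.30 ± 2.96 = (-28.26, -22.34)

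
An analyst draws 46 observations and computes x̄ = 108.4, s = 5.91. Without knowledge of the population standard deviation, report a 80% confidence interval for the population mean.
(107.27, 109.53)

t-interval (σ unknown):
df = n - 1 = 45
t* = 1.301 for 80% confidence

Margin of error = t* · s/√n = 1.301 · 5.91/√46 = 1.13

CI: (107.27, 109.53)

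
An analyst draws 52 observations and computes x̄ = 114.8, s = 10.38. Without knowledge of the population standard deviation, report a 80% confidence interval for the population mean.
(112.93, 116.67)

t-interval (σ unknown):
df = n - 1 = 51
t* = 1.298 for 80% confidence

Margin of error = t* · s/√n = 1.298 · 10.38/√52 = 1.87

CI: (112.93, 116.67)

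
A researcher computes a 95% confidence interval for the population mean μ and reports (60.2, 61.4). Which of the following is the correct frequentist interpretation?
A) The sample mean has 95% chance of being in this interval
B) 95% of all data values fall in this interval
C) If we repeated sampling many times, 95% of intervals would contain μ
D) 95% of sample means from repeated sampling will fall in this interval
C

A) Wrong — x̄ is observed and sits in the interval by construction.
B) Wrong — a CI is about the parameter μ, not individual data values.
C) Correct — this is the frequentist long-run coverage interpretation.
D) Wrong — coverage applies to intervals containing μ, not to future x̄ values.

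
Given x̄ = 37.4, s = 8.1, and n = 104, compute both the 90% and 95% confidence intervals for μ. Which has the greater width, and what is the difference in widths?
95% CI is wider by 0.51

df = 103
90% CI: t* = 1.660, (36.08, 38.72), width = 2 · t* · s/√n = 2.64
95% CI: t* = 1.983, (35.82, 38.98), width = 2 · t* · s/√n = 3.15

The 95% CI is wider by 3.15 - 2.64 = 0.51.
Higher confidence requires a wider interval.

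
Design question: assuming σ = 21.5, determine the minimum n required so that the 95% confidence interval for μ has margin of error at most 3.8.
n ≥ 123

For margin E ≤ 3.8:
n ≥ (z* · σ / E)²
n ≥ (1.960 · 21.5 / 3.8)²
n ≥ 122.98

Minimum n = 123 (rounding up)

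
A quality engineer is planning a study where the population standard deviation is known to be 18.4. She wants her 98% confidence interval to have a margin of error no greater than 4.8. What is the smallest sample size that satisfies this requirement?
n ≥ 80

For margin E ≤ 4.8:
n ≥ (z* · σ / E)²
n ≥ (2.326 · 18.4 / 4.8)²
n ≥ 79.50

Minimum n = 80 (rounding up)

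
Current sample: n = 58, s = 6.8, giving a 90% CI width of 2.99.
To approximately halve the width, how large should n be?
n ≈ 232

CI width ∝ 1/√n
To reduce width by factor 2, need √n to grow by 2 → need 2² = 4 times as many samples.

Current: n = 58, width = 2.99
New: n = 232, width ≈ 1.47

Width reduced by factor of 2.99/1.47 = 2.03.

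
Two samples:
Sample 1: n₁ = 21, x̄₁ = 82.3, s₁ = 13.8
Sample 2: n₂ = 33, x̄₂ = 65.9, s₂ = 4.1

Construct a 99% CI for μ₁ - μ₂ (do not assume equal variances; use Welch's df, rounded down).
(7.68, 25.12)

Difference: x̄₁ - x̄₂ = 16.40
SE = √(s₁²/n₁ + s₂²/n₂) = √(13.8²/21 + 4.1²/33) = 3.0948
df = 22.27 → 22 (Welch–Satterthwaite, rounded down)
t* = 2.819

CI: 16.40 ± 2.819 · 3.0948 = 16.40 ± 8.72 = (7.68, 25.12)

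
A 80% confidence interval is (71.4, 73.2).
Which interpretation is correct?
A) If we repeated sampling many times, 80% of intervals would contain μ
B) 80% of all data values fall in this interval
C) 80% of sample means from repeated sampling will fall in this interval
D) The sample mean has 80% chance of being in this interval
A

A) Correct — this is the frequentist long-run coverage interpretation.
B) Wrong — a CI is about the parameter μ, not individual data values.
C) Wrong — coverage applies to intervals containing μ, not to future x̄ values.
D) Wrong — x̄ is observed and sits in the interval by construction.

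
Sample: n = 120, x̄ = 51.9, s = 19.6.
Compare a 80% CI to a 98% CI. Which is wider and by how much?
98% CI is wider by 3.83

df = 119
80% CI: t* = 1.289, (49.59, 54.21), width = 2 · t* · s/√n = 4.61
98% CI: t* = 2.358, (47.68, 56.12), width = 2 · t* · s/√n = 8.44

The 98% CI is wider by 8.44 - 4.61 = 3.83.
Higher confidence requires a wider interval.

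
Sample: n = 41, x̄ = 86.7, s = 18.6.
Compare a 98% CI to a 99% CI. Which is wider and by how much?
99% CI is wider by 1.63

df = 40
98% CI: t* = 2.423, (79.66, 93.74), width = 2 · t* · s/√n = 14.08
99% CI: t* = 2.704, (78.85, 94.55), width = 2 · t* · s/√n = 15.71

The 99% CI is wider by 15.71 - 14.08 = 1.63.
Higher confidence requires a wider interval.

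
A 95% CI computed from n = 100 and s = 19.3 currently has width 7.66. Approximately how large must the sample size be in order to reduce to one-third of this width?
n ≈ 900

CI width ∝ 1/√n
To reduce width by factor 3, need √n to grow by 3 → need 3² = 9 times as many samples.

Current: n = 100, width = 7.66
New: n = 900, width ≈ 2.53

Width reduced by factor of 7.66/2.53 = 3.03.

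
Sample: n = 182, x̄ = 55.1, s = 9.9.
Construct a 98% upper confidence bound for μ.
μ ≤ 56.62

Upper bound (one-sided):
t* = 2.069 (one-sided for 98%)
Upper bound = x̄ + t* · s/√n = 55.1 + 2.069 · 9.9/√182 = 56.62

We are 98% confident that μ ≤ 56.62.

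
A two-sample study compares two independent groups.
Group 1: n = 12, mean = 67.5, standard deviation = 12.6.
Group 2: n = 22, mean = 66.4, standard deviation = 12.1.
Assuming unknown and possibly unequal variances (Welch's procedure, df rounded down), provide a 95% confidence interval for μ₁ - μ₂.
(-8.18, 10.38)

Difference: x̄₁ - x̄₂ = 1.10
SE = √(s₁²/n₁ + s₂²/n₂) = √(12.6²/12 + 12.1²/22) = 4.4593
df = 21.94 → 21 (Welch–Satterthwaite, rounded down)
t* = 2.080

CI: 1.10 ± 2.080 · 4.4593 = 1.10 ± 9.28 = (-8.18, 10.38)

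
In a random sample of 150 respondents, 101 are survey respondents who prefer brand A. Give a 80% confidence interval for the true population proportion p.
(0.624, 0.722)

Proportion CI:
p̂ = 101/150 = 0.67333
SE = √(p̂(1-p̂)/n) = √(0.67333 · 0.32667 / 150) = 0.03829

z* = 1.282
Margin = z* · SE = 1.282 · 0.03829 = 0.0491

CI: 0.67333 ± 0.0491 = (0.624, 0.722)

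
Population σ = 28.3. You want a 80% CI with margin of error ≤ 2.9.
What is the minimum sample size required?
n ≥ 157

For margin E ≤ 2.9:
n ≥ (z* · σ / E)²
n ≥ (1.282 · 28.3 / 2.9)²
n ≥ 156.51

Minimum n = 157 (rounding up)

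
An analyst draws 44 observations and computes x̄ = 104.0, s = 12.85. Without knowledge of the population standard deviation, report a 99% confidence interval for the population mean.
(98.78, 109.22)

t-interval (σ unknown):
df = n - 1 = 43
t* = 2.695 for 99% confidence

Margin of error = t* · s/√n = 2.695 · 12.85/√44 = 5.22

CI: (98.78, 109.22)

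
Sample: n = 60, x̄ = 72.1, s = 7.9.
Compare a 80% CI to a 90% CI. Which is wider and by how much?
90% CI is wider by 0.77

df = 59
80% CI: t* = 1.296, (70.78, 73.42), width = 2 · t* · s/√n = 2.64
90% CI: t* = 1.671, (70.40, 73.80), width = 2 · t* · s/√n = 3.41

The 90% CI is wider by 3.41 - 2.64 = 0.77.
Higher confidence requires a wider interval.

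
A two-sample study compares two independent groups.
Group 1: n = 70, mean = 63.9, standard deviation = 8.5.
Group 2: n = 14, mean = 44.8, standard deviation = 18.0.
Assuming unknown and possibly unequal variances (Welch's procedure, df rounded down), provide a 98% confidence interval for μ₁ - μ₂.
(6.20, 32.00)

Difference: x̄₁ - x̄₂ = 19.10
SE = √(s₁²/n₁ + s₂²/n₂) = √(8.5²/70 + 18.0²/14) = 4.9168
df = 14.18 → 14 (Welch–Satterthwaite, rounded down)
t* = 2.624

CI: 19.10 ± 2.624 · 4.9168 = 19.10 ± 12.90 = (6.20, 32.00)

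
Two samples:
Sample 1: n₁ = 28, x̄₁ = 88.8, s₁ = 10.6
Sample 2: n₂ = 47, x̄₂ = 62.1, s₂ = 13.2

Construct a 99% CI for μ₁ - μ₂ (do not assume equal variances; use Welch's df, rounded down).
(19.33, 34.07)

Difference: x̄₁ - x̄₂ = 26.70
SE = √(s₁²/n₁ + s₂²/n₂) = √(10.6²/28 + 13.2²/47) = 2.7785
df = 66.58 → 66 (Welch–Satterthwaite, rounded down)
t* = 2.652

CI: 26.70 ± 2.652 · 2.7785 = 26.70 ± 7.37 = (19.33, 34.07)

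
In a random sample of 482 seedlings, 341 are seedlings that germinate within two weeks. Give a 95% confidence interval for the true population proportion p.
(0.667, 0.748)

Proportion CI:
p̂ = 341/482 = 0.70747
SE = √(p̂(1-p̂)/n) = √(0.70747 · 0.29253 / 482) = 0.02072

z* = 1.960
Margin = z* · SE = 1.960 · 0.02072 = 0.0406

CI: 0.70747 ± 0.0406 = (0.667, 0.748)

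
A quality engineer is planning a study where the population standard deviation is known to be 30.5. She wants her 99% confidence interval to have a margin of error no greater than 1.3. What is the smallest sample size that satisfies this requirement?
n ≥ 3653

For margin E ≤ 1.3:
n ≥ (z* · σ / E)²
n ≥ (2.576 · 30.5 / 1.3)²
n ≥ 3652.62

Minimum n = 3653 (rounding up)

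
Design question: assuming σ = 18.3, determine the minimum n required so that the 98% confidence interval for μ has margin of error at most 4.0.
n ≥ 114

For margin E ≤ 4.0:
n ≥ (z* · σ / E)²
n ≥ (2.326 · 18.3 / 4.0)²
n ≥ 113.24

Minimum n = 114 (rounding up)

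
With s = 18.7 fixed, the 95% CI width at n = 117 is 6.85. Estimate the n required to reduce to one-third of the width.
n ≈ 1053

CI width ∝ 1/√n
To reduce width by factor 3, need √n to grow by 3 → need 3² = 9 times as many samples.

Current: n = 117, width = 6.85
New: n = 1053, width ≈ 2.26

Width reduced by factor of 6.85/2.26 = 3.03.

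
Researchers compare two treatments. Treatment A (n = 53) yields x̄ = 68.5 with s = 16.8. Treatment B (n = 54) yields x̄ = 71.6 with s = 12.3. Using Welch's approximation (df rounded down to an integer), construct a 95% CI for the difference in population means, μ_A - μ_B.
(-8.76, 2.56)

Difference: x̄₁ - x̄₂ = -3.10
SE = √(s₁²/n₁ + s₂²/n₂) = √(16.8²/53 + 12.3²/54) = 2.8508
df = 95.24 → 95 (Welch–Satterthwaite, rounded down)
t* = 1.985

CI: -3.10 ± 1.985 · 2.8508 = -3.10 ± 5.66 = (-8.76, 2.56)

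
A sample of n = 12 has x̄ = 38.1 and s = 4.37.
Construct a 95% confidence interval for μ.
(35.32, 40.88)

t-interval (σ unknown):
df = n - 1 = 11
t* = 2.201 for 95% confidence

Margin of error = t* · s/√n = 2.201 · 4.37/√12 = 2.78

CI: (35.32, 40.88)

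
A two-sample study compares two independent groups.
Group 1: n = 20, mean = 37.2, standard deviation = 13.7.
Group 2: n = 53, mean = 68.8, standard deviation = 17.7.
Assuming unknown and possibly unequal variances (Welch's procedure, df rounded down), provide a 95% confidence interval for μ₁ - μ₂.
(-39.48, -23.72)

Difference: x̄₁ - x̄₂ = -31.60
SE = √(s₁²/n₁ + s₂²/n₂) = √(13.7²/20 + 17.7²/53) = 3.9110
df = 44.08 → 44 (Welch–Satterthwaite, rounded down)
t* = 2.015

CI: -31.60 ± 2.015 · 3.9110 = -31.60 ± 7.88 = (-39.48, -23.72)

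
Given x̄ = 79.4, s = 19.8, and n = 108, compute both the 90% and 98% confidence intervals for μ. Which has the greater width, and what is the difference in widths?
98% CI is wider by 2.68

df = 107
90% CI: t* = 1.659, (76.24, 82.56), width = 2 · t* · s/√n = 6.32
98% CI: t* = 2.362, (74.90, 83.90), width = 2 · t* · s/√n = 9.00

The 98% CI is wider by 9.00 - 6.32 = 2.68.
Higher confidence requires a wider interval.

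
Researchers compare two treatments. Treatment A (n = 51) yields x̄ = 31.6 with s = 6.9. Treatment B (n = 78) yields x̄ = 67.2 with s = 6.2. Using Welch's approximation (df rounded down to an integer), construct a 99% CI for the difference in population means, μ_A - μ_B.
(-38.74, -32.46)

Difference: x̄₁ - x̄₂ = -35.60
SE = √(s₁²/n₁ + s₂²/n₂) = √(6.9²/51 + 6.2²/78) = 1.1943
df = 98.84 → 98 (Welch–Satterthwaite, rounded down)
t* = 2.627

CI: -35.60 ± 2.627 · 1.1943 = -35.60 ± 3.14 = (-38.74, -32.46)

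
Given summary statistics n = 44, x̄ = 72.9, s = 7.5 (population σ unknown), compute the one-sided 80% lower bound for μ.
μ ≥ 71.94

Lower bound (one-sided):
t* = 0.850 (one-sided for 80%)
Lower bound = x̄ - t* · s/√n = 72.9 - 0.850 · 7.5/√44 = 71.94

We are 80% confident that μ ≥ 71.94.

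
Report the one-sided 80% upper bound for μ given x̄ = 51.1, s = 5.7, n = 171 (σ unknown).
μ ≤ 51.47

Upper bound (one-sided):
t* = 0.844 (one-sided for 80%)
Upper bound = x̄ + t* · s/√n = 51.1 + 0.844 · 5.7/√171 = 51.47

We are 80% confident that μ ≤ 51.47.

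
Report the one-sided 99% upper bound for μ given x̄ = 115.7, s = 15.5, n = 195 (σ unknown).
μ ≤ 118.30

Upper bound (one-sided):
t* = 2.346 (one-sided for 99%)
Upper bound = x̄ + t* · s/√n = 115.7 + 2.346 · 15.5/√195 = 118.30

We are 99% confident that μ ≤ 118.30.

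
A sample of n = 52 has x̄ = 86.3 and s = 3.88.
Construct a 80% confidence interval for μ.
(85.60, 87.00)

t-interval (σ unknown):
df = n - 1 = 51
t* = 1.298 for 80% confidence

Margin of error = t* · s/√n = 1.298 · 3.88/√52 = 0.70

CI: (85.60, 87.00)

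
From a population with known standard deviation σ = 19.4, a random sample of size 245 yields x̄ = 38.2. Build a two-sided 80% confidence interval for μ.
(36.61, 39.79)

z-interval (σ known):
z* = 1.282 for 80% confidence

Margin of error = z* · σ/√n = 1.282 · 19.4/√245 = 1.59

CI: (38.2 - 1.59, 38.2 + 1.59) = (36.61, 39.79)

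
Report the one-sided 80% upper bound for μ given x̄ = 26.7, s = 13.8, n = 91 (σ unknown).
μ ≤ 27.92

Upper bound (one-sided):
t* = 0.846 (one-sided for 80%)
Upper bound = x̄ + t* · s/√n = 26.7 + 0.846 · 13.8/√91 = 27.92

We are 80% confident that μ ≤ 27.92.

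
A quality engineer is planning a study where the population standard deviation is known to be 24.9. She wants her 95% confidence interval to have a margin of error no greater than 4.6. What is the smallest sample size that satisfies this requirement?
n ≥ 113

For margin E ≤ 4.6:
n ≥ (z* · σ / E)²
n ≥ (1.960 · 24.9 / 4.6)²
n ≥ 112.56

Minimum n = 113 (rounding up)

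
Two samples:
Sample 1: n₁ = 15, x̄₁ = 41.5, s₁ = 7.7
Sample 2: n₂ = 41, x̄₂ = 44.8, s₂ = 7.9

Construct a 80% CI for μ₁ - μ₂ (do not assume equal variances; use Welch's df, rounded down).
(-6.38, -0.22)

Difference: x̄₁ - x̄₂ = -3.30
SE = √(s₁²/n₁ + s₂²/n₂) = √(7.7²/15 + 7.9²/41) = 2.3398
df = 25.53 → 25 (Welch–Satterthwaite, rounded down)
t* = 1.316

CI: -3.30 ± 1.316 · 2.3398 = -3.30 ± 3.08 = (-6.38, -0.22)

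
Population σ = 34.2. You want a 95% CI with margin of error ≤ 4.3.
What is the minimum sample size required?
n ≥ 244

For margin E ≤ 4.3:
n ≥ (z* · σ / E)²
n ≥ (1.960 · 34.2 / 4.3)²
n ≥ 243.01

Minimum n = 244 (rounding up)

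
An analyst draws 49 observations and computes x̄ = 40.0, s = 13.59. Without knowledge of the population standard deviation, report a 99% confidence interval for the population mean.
(34.79, 45.21)

t-interval (σ unknown):
df = n - 1 = 48
t* = 2.682 for 99% confidence

Margin of error = t* · s/√n = 2.682 · 13.59/√49 = 5.21

CI: (34.79, 45.21)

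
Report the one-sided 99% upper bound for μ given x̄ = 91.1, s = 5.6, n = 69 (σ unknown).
μ ≤ 92.71

Upper bound (one-sided):
t* = 2.382 (one-sided for 99%)
Upper bound = x̄ + t* · s/√n = 91.1 + 2.382 · 5.6/√69 = 92.71

We are 99% confident that μ ≤ 92.71.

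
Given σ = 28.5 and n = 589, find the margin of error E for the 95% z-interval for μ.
Margin of error = 2.30

Margin of error = z* · σ/√n
= 1.960 · 28.5/√589
= 1.960 · 28.5/24.2693
= 2.30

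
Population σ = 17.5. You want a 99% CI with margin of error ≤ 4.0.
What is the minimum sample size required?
n ≥ 128

For margin E ≤ 4.0:
n ≥ (z* · σ / E)²
n ≥ (2.576 · 17.5 / 4.0)²
n ≥ 127.01

Minimum n = 128 (rounding up)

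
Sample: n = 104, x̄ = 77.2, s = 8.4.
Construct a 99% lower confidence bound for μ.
μ ≥ 75.25

Lower bound (one-sided):
t* = 2.363 (one-sided for 99%)
Lower bound = x̄ - t* · s/√n = 77.2 - 2.363 · 8.4/√104 = 75.25

We are 99% confident that μ ≥ 75.25.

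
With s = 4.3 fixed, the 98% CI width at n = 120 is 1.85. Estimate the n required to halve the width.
n ≈ 480

CI width ∝ 1/√n
To reduce width by factor 2, need √n to grow by 2 → need 2² = 4 times as many samples.

Current: n = 120, width = 1.85
New: n = 480, width ≈ 0.92

Width reduced by factor of 1.85/0.92 = 2.01.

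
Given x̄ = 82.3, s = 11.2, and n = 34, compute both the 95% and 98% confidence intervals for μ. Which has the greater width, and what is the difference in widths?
98% CI is wider by 1.57

df = 33
95% CI: t* = 2.035, (78.39, 86.21), width = 2 · t* · s/√n = 7.82
98% CI: t* = 2.445, (77.60, 87.00), width = 2 · t* · s/√n = 9.39

The 98% CI is wider by 9.39 - 7.82 = 1.57.
Higher confidence requires a wider interval.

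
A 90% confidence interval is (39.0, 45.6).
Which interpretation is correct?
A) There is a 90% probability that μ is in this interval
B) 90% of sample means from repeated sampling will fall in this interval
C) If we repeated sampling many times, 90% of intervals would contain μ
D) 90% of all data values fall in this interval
C

A) Wrong — μ is fixed; the randomness lives in the interval, not in μ.
B) Wrong — coverage applies to intervals containing μ, not to future x̄ values.
C) Correct — this is the frequentist long-run coverage interpretation.
D) Wrong — a CI is about the parameter μ, not individual data values.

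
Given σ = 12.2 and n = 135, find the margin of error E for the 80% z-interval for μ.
Margin of error = 1.35

Margin of error = z* · σ/√n
= 1.282 · 12.2/√135
= 1.282 · 12.2/11.6190
= 1.35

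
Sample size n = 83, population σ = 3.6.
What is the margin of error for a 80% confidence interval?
Margin of error = 0.51

Margin of error = z* · σ/√n
= 1.282 · 3.6/√83
= 1.282 · 3.6/9.1104
= 0.51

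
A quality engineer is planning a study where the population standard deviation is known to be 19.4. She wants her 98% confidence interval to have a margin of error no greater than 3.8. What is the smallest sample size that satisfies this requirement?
n ≥ 142

For margin E ≤ 3.8:
n ≥ (z* · σ / E)²
n ≥ (2.326 · 19.4 / 3.8)²
n ≥ 141.01

Minimum n = 142 (rounding up)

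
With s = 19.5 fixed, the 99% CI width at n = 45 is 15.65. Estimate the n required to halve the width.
n ≈ 180

CI width ∝ 1/√n
To reduce width by factor 2, need √n to grow by 2 → need 2² = 4 times as many samples.

Current: n = 45, width = 15.65
New: n = 180, width ≈ 7.57

Width reduced by factor of 15.65/7.57 = 2.07.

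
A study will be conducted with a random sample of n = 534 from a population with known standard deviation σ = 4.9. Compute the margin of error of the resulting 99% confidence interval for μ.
Margin of error = 0.55

Margin of error = z* · σ/√n
= 2.576 · 4.9/√534
= 2.576 · 4.9/23.1084
= 0.55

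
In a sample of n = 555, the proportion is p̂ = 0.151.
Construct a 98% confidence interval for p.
(0.116, 0.186)

Proportion CI:
SE = √(p̂(1-p̂)/n) = √(0.151 · 0.849 / 555) = 0.01520

z* = 2.326
Margin = z* · SE = 2.326 · 0.01520 = 0.0354

CI: 0.151 ± 0.0354 = (0.116, 0.186)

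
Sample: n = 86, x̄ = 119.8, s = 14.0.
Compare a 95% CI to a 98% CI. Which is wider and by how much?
98% CI is wider by 1.16

df = 85
95% CI: t* = 1.988, (116.80, 122.80), width = 2 · t* · s/√n = 6.00
98% CI: t* = 2.371, (116.22, 123.38), width = 2 · t* · s/√n = 7.16

The 98% CI is wider by 7.16 - 6.00 = 1.16.
Higher confidence requires a wider interval.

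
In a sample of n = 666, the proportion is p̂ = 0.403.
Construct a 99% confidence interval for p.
(0.354, 0.452)

Proportion CI:
SE = √(p̂(1-p̂)/n) = √(0.403 · 0.597 / 666) = 0.01901

z* = 2.576
Margin = z* · SE = 2.576 · 0.01901 = 0.0490

CI: 0.403 ± 0.0490 = (0.354, 0.452)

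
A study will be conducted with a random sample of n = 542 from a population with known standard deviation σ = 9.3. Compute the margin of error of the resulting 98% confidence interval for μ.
Margin of error = 0.93

Margin of error = z* · σ/√n
= 2.326 · 9.3/√542
= 2.326 · 9.3/23.2809
= 0.93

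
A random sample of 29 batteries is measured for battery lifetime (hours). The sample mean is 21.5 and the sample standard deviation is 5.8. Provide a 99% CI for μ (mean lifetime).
(18.52, 24.48)

t-interval (σ unknown):
df = n - 1 = 28
t* = 2.763 for 99% confidence

Margin of error = t* · s/√n = 2.763 · 5.8/√29 = 2.98

CI: (18.52, 24.48)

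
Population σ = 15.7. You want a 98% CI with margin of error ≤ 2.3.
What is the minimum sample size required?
n ≥ 253

For margin E ≤ 2.3:
n ≥ (z* · σ / E)²
n ≥ (2.326 · 15.7 / 2.3)²
n ≥ 252.09

Minimum n = 253 (rounding up)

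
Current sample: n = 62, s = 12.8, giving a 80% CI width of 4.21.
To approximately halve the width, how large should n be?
n ≈ 248

CI width ∝ 1/√n
To reduce width by factor 2, need √n to grow by 2 → need 2² = 4 times as many samples.

Current: n = 62, width = 4.21
New: n = 248, width ≈ 2.09

Width reduced by factor of 4.21/2.09 = 2.01.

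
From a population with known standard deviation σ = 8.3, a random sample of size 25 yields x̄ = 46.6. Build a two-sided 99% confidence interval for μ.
(42.32, 50.88)

z-interval (σ known):
z* = 2.576 for 99% confidence

Margin of error = z* · σ/√n = 2.576 · 8.3/√25 = 4.28

CI: (46.6 - 4.28, 46.6 + 4.28) = (42.32, 50.88)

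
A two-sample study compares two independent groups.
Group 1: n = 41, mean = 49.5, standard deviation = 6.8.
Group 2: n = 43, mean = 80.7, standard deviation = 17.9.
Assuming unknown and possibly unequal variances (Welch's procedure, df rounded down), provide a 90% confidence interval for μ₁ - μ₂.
(-36.10, -26.30)

Difference: x̄₁ - x̄₂ = -31.20
SE = √(s₁²/n₁ + s₂²/n₂) = √(6.8²/41 + 17.9²/43) = 2.9290
df = 54.37 → 54 (Welch–Satterthwaite, rounded down)
t* = 1.674

CI: -31.20 ± 1.674 · 2.9290 = -31.20 ± 4.90 = (-36.10, -26.30)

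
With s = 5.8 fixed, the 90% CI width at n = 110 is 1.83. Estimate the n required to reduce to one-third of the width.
n ≈ 990

CI width ∝ 1/√n
To reduce width by factor 3, need √n to grow by 3 → need 3² = 9 times as many samples.

Current: n = 110, width = 1.83
New: n = 990, width ≈ 0.61

Width reduced by factor of 1.83/0.61 = 3.00.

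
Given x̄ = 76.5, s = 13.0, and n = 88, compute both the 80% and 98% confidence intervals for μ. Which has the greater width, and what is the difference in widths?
98% CI is wider by 2.99

df = 87
80% CI: t* = 1.291, (74.71, 78.29), width = 2 · t* · s/√n = 3.58
98% CI: t* = 2.370, (73.22, 79.78), width = 2 · t* · s/√n = 6.57

The 98% CI is wider by 6.57 - 3.58 = 2.99.
Higher confidence requires a wider interval.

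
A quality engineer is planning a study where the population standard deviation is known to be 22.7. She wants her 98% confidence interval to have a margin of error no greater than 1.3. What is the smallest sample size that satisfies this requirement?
n ≥ 1650

For margin E ≤ 1.3:
n ≥ (z* · σ / E)²
n ≥ (2.326 · 22.7 / 1.3)²
n ≥ 1649.62

Minimum n = 1650 (rounding up)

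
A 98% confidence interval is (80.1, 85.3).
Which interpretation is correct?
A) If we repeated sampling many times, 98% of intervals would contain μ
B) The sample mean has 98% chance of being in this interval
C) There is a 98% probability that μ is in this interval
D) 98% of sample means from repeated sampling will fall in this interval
A

A) Correct — this is the frequentist long-run coverage interpretation.
B) Wrong — x̄ is observed and sits in the interval by construction.
C) Wrong — μ is fixed; the randomness lives in the interval, not in μ.
D) Wrong — coverage applies to intervals containing μ, not to future x̄ values.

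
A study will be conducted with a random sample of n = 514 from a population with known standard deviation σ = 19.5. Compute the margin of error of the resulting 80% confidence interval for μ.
Margin of error = 1.10

Margin of error = z* · σ/√n
= 1.282 · 19.5/√514
= 1.282 · 19.5/22.6716
= 1.10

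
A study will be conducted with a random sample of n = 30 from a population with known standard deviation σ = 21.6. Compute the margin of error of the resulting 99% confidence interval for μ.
Margin of error = 10.16

Margin of error = z* · σ/√n
= 2.576 · 21.6/√30
= 2.576 · 21.6/5.4772
= 10.16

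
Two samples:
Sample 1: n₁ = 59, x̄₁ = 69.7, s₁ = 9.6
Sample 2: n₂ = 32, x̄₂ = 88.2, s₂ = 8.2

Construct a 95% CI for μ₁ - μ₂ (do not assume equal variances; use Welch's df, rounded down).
(-22.31, -14.69)

Difference: x̄₁ - x̄₂ = -18.50
SE = √(s₁²/n₁ + s₂²/n₂) = √(9.6²/59 + 8.2²/32) = 1.9140
df = 72.74 → 72 (Welch–Satterthwaite, rounded down)
t* = 1.993

CI: -18.50 ± 1.993 · 1.9140 = -18.50 ± 3.81 = (-22.31, -14.69)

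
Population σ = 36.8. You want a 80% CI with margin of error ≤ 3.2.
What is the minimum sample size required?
n ≥ 218

For margin E ≤ 3.2:
n ≥ (z* · σ / E)²
n ≥ (1.282 · 36.8 / 3.2)²
n ≥ 217.36

Minimum n = 218 (rounding up)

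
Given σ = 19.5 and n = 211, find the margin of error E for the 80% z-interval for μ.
Margin of error = 1.72

Margin of error = z* · σ/√n
= 1.282 · 19.5/√211
= 1.282 · 19.5/14.5258
= 1.72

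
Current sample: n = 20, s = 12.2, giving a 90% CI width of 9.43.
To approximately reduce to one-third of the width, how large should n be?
n ≈ 180

CI width ∝ 1/√n
To reduce width by factor 3, need √n to grow by 3 → need 3² = 9 times as many samples.

Current: n = 20, width = 9.43
New: n = 180, width ≈ 3.01

Width reduced by factor of 9.43/3.01 = 3.13.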